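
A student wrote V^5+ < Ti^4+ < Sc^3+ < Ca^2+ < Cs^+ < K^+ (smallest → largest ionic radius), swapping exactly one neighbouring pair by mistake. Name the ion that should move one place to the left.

K^+

Scanning neighbour by neighbour, only Cs^+/K^+ violates a trend: both in group 1 with the same charge; K^+ (period 4) has the smaller radius. That makes K^+ the one sitting a position late relative to where it belongs.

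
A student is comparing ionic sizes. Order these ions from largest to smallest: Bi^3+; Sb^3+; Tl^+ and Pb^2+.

Tl^+ > Pb^2+ > Bi^3+ > Sb^3+

Tabulating Z and e⁻: Sb^3+: 48 e⁻, Z=51, Bi^3+: 80 e⁻, Z=83, Pb^2+: 80 e⁻, Z=82, Tl^+: 80 e⁻, Z=81. Sb^3+ < Bi^3+ (same group, 1 shell fewer); Bi^3+ < Pb^2+ (isoelectronic, higher Z=83 is smaller); Pb^2+ < Tl^+ (isoelectronic, higher Z=82 is smaller).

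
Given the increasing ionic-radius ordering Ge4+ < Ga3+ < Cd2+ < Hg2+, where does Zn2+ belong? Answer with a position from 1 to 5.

3

Electron counts and nuclear charges: Ge4+ (Z=32, 28 e⁻), Ga3+ (Z=31, 28 e⁻), Zn2+ (Z=30, 28 e⁻), Cd2+ (Z=48, 46 e⁻), Hg2+ (Z=80, 78 e⁻). Ge4+ < Ga3+ (both 28 e⁻, Z=32>31); Ga3+ < Zn2+ (isoelectronic, higher Z=31 is smaller); Zn2+ < Cd2+ (same group, 1 shell fewer); Cd2+ < Hg2+ (same group, period 5 vs 6).
Putting Zn2+ in gives Ge4+ < Ga3+ < Zn2+ < Cd2+ < Hg2+; it lands at slot 3.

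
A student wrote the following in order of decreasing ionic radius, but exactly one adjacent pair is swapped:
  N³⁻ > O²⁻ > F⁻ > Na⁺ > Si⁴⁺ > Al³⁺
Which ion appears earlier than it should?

Scanning neighbour by neighbour, only Si⁴⁺/Al³⁺ violates a trend: they are isoelectronic (10 e⁻) and Si has more protons than Al (14 vs 13), making Si⁴⁺ smaller. That makes Si⁴⁺ the one sitting a position early relative to where it belongs.

Si⁴⁺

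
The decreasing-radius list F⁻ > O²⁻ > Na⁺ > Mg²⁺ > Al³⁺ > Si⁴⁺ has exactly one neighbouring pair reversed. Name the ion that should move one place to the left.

Compare adjacent ions: F⁻ and O²⁻ share 10 electrons; the higher nuclear charge on F (Z=9) contracts it more, so F⁻ < O²⁻ — yet in this decreasing list F⁻ sits before O²⁻. Nothing else is reversed, so O²⁻ should move one place to the left.

O²⁻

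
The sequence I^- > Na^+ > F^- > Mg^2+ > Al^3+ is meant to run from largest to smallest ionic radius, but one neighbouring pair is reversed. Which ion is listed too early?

Na^+

The pair Na^+, F^- is the wrong way round — both have 10 electrons but Z(Na)=11 > Z(F)=9, so Na^+ should be the smaller of the two. All other adjacent pairs agree with periodic trends, so Na^+ is the misplaced ion.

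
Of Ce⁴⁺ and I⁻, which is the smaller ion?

Isoelectronic series (54 e⁻ each). Size is set by nuclear charge: more protons means a smaller ion. Ce⁴⁺ (Z=58), I⁻ (Z=53).

Ce⁴⁺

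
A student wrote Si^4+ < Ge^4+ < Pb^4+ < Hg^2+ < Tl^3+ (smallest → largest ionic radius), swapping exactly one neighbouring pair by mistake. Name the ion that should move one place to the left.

Check each adjacent pair. Hg^2+ and Tl^3+ are reversed: both have 78 electrons but Z(Tl)=81 > Z(Hg)=80, so Tl^3+ should be the smaller of the two. No other neighbouring pair contradicts the periodic trends, so Tl^3+ is the ion listed too late.

Tl^3+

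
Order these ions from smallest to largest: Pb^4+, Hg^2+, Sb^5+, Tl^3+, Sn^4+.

Sb^5+ < Sn^4+ < Pb^4+ < Tl^3+ < Hg^2+

Tabulating Z and e⁻: Sb^5+ has 46 e⁻ (Z=51), Sn^4+ has 46 e⁻ (Z=50), Pb^4+ has 78 e⁻ (Z=82), Tl^3+ has 78 e⁻ (Z=81), Hg^2+ has 78 e⁻ (Z=80). Sb^5+ < Sn^4+ (both 46 e⁻, Z=51>50); Sn^4+ < Pb^4+ (same group, period 5 vs 6); Pb^4+ < Tl^3+ (isoelectronic, higher Z=82 is smaller); Tl^3+ < Hg^2+ (isoelectronic, higher Z=81 is smaller).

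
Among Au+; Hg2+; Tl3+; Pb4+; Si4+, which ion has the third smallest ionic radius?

Tl3+

Work out protons and electrons: Si4+ (Z=14, 10 e⁻), Pb4+ (Z=82, 78 e⁻), Tl3+ (Z=81, 78 e⁻), Hg2+ (Z=80, 78 e⁻), Au+ (Z=79, 78 e⁻). Si4+ < Pb4+ (same group, 3 shells fewer); Pb4+ < Tl3+ (isoelectronic, higher Z=82 is smaller); Tl3+ < Hg2+ (isoelectronic, higher Z=81 is smaller); Hg2+ < Au+ (both 78 e⁻, Z=80>79).
Ordering: Si4+ < Pb4+ < Tl3+ < Hg2+ < Au+. The third smallest is Tl3+.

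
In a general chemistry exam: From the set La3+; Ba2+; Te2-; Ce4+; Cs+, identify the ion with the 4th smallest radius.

These species are isoelectronic with 54 electrons. The only difference is the number of protons: Ce4+ (Z=58), La3+ (Z=57), Ba2+ (Z=56), Cs+ (Z=55), Te2- (Z=52). The strongest nuclear pull (Ce4+) gives the smallest ion.
Full ascending order: Ce4+ < La3+ < Ba2+ < Cs+ < Te2-. Counting from the smallest, position 4 is Cs+.

Cs+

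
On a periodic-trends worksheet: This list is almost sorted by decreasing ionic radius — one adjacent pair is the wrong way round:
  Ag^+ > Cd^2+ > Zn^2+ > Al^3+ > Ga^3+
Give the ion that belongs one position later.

Al^3+

Check each adjacent pair. Al^3+ and Ga^3+ are reversed: Al^3+ and Ga^3+ are in one column with the same charge; the lighter period-3 ion has one fewer shell and is smaller. No other neighbouring pair contradicts the periodic trends, so Al^3+ is the ion listed too early.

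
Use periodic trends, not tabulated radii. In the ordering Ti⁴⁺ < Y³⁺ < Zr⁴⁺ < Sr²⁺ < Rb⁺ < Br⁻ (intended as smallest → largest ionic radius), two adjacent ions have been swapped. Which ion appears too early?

Compare adjacent ions: Zr⁴⁺ and Y³⁺ share 36 electrons; the higher nuclear charge on Zr (Z=40) contracts it more, so Zr⁴⁺ < Y³⁺ — yet in this increasing list Y³⁺ sits before Zr⁴⁺. Nothing else is reversed, so Y³⁺ should move one place to the right.

Y³⁺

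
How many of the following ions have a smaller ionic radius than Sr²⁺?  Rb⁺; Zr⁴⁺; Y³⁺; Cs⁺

2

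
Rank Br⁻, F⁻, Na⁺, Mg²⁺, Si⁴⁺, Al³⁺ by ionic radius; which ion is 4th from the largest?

Mg²⁺

Electron counts and nuclear charges: Si⁴⁺: 10 e⁻, Z=14, Al³⁺: 10 e⁻, Z=13, Mg²⁺: 10 e⁻, Z=12, Na⁺: 10 e⁻, Z=11, F⁻: 10 e⁻, Z=9, Br⁻: 36 e⁻, Z=35. Si⁴⁺ < Al³⁺ (both 10 e⁻, Z=14>13); Al³⁺ < Mg²⁺ (isoelectronic, higher Z=13 is smaller); Mg²⁺ < Na⁺ (isoelectronic, higher Z=12 is smaller); Na⁺ < F⁻ (both 10 e⁻, Z=11>9); F⁻ < Br⁻ (same group, 2 shells fewer).
So the order is Si⁴⁺ < Al³⁺ < Mg²⁺ < Na⁺ < F⁻ < Br⁻; the 4th-largest ion is Mg²⁺.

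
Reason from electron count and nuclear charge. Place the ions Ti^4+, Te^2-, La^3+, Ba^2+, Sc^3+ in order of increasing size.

Ti^4+ < Sc^3+ < La^3+ < Ba^2+ < Te^2-

Tabulating Z and e⁻: Ti^4+ has 18 e⁻ (Z=22), Sc^3+ has 18 e⁻ (Z=21), La^3+ has 54 e⁻ (Z=57), Ba^2+ has 54 e⁻ (Z=56), Te^2- has 54 e⁻ (Z=52). Ti^4+ < Sc^3+ (isoelectronic, higher Z=22 is smaller); Sc^3+ < La^3+ (same group, period 4 vs 6); La^3+ < Ba^2+ (isoelectronic, higher Z=57 is smaller); Ba^2+ < Te^2- (both 54 e⁻, Z=56>52).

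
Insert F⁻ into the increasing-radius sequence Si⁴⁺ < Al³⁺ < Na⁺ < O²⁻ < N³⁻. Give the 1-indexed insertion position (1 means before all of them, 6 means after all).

4

Each ion has 10 electrons. The ranking follows nuclear charge in reverse — greater Z gives a smaller radius. Si⁴⁺ (Z=14), Al³⁺ (Z=13), Na⁺ (Z=11), F⁻ (Z=9), O²⁻ (Z=8), N³⁻ (Z=7).
Putting F⁻ in gives Si⁴⁺ < Al³⁺ < Na⁺ < F⁻ < O²⁻ < N³⁻; it lands at slot 4.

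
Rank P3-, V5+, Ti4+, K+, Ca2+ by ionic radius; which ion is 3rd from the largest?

These species are isoelectronic with 18 electrons. The only difference is the number of protons: V5+ (Z=23), Ti4+ (Z=22), Ca2+ (Z=20), K+ (Z=19), P3- (Z=15). The strongest nuclear pull (V5+) gives the smallest ion.
Ordering: V5+ < Ti4+ < Ca2+ < K+ < P3-. The 3rd largest is Ca2+.

Ca2+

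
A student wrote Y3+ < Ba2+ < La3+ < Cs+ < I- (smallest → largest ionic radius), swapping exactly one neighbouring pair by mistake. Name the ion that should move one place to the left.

La3+

Compare adjacent ions: they are isoelectronic (54 e⁻) and La has more protons than Ba (57 vs 56), making La3+ smaller — yet in this increasing list Ba2+ sits before La3+. Nothing else is reversed, so La3+ should move one place to the left.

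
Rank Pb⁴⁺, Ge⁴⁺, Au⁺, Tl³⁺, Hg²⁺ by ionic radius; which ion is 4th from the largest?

Pb⁴⁺

Work out protons and electrons: Ge⁴⁺ (Z=32, 28 e⁻), Pb⁴⁺ (Z=82, 78 e⁻), Tl³⁺ (Z=81, 78 e⁻), Hg²⁺ (Z=80, 78 e⁻), Au⁺ (Z=79, 78 e⁻). Ge⁴⁺ < Pb⁴⁺ (same group, period 4 vs 6); Pb⁴⁺ < Tl³⁺ (both 78 e⁻, Z=82>81); Tl³⁺ < Hg²⁺ (both 78 e⁻, Z=81>80); Hg²⁺ < Au⁺ (isoelectronic, higher Z=80 is smaller).
That gives Ge⁴⁺ < Pb⁴⁺ < Tl³⁺ < Hg²⁺ < Au⁺. From the largest end, number 4 is Pb⁴⁺.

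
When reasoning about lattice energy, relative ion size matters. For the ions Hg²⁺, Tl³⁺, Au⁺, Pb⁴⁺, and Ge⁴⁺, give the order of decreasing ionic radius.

Electron counts and nuclear charges: Ge⁴⁺ (Z=32, 28 e⁻), Pb⁴⁺ (Z=82, 78 e⁻), Tl³⁺ (Z=81, 78 e⁻), Hg²⁺ (Z=80, 78 e⁻), Au⁺ (Z=79, 78 e⁻). Ge⁴⁺ < Pb⁴⁺ (same group, 2 shells fewer); Pb⁴⁺ < Tl³⁺ (both 78 e⁻, Z=82>81); Tl³⁺ < Hg²⁺ (isoelectronic, higher Z=81 is smaller); Hg²⁺ < Au⁺ (isoelectronic, higher Z=80 is smaller).

Au⁺ > Hg²⁺ > Tl³⁺ > Pb⁴⁺ > Ge⁴⁺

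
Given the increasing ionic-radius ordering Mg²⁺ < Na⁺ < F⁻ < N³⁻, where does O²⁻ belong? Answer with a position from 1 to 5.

4

Each ion has 10 electrons. The ranking follows nuclear charge in reverse — greater Z gives a smaller radius. Mg²⁺ (Z=12), Na⁺ (Z=11), F⁻ (Z=9), O²⁻ (Z=8), N³⁻ (Z=7).
Putting O²⁻ in gives Mg²⁺ < Na⁺ < F⁻ < O²⁻ < N³⁻; it lands at slot 4.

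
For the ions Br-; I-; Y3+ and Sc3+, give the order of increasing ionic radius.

Work out protons and electrons: Sc3+ (Z=21, 18 e⁻), Y3+ (Z=39, 36 e⁻), Br- (Z=35, 36 e⁻), I- (Z=53, 54 e⁻). Sc3+ < Y3+ (same group, period 4 vs 5); Y3+ < Br- (both 36 e⁻, Z=39>35); Br- < I- (same group, 1 shell fewer).

Sc3+ < Y3+ < Br- < I-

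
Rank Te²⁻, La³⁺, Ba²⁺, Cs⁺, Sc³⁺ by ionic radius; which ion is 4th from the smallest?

Sc³⁺ (Z=21, 18 e⁻), La³⁺ (Z=57, 54 e⁻), Ba²⁺ (Z=56, 54 e⁻), Cs⁺ (Z=55, 54 e⁻), Te²⁻ (Z=52, 54 e⁻). Sc³⁺ < La³⁺ (same group, 2 shells fewer); La³⁺ < Ba²⁺ (both 54 e⁻, Z=57>56); Ba²⁺ < Cs⁺ (isoelectronic, higher Z=56 is smaller); Cs⁺ < Te²⁻ (isoelectronic, higher Z=55 is smaller).
Ordering: Sc³⁺ < La³⁺ < Ba²⁺ < Cs⁺ < Te²⁻. The 4th smallest is Cs⁺.

Cs⁺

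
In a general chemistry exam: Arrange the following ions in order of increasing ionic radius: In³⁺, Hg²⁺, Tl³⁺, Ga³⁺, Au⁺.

Work out protons and electrons: Ga³⁺: 28 e⁻, Z=31, In³⁺: 46 e⁻, Z=49, Tl³⁺: 78 e⁻, Z=81, Hg²⁺: 78 e⁻, Z=80, Au⁺: 78 e⁻, Z=79. Ga³⁺ < In³⁺ (same group, 1 shell fewer); In³⁺ < Tl³⁺ (same group, period 5 vs 6); Tl³⁺ < Hg²⁺ (both 78 e⁻, Z=81>80); Hg²⁺ < Au⁺ (both 78 e⁻, Z=80>79).

Ga³⁺ < In³⁺ < Tl³⁺ < Hg²⁺ < Au⁺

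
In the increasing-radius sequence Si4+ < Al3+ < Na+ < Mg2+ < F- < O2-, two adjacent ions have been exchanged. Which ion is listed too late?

Check each adjacent pair. Na+ and Mg2+ are reversed: both have 10 electrons but Z(Mg)=12 > Z(Na)=11, so Mg2+ should be the smaller of the two. No other neighbouring pair contradicts the periodic trends, so Mg2+ is the ion listed too late.

Mg2+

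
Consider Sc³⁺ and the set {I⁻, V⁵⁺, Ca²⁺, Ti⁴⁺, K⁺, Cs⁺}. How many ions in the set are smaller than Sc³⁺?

V⁵⁺: 18 e⁻, Z=23, Ti⁴⁺: 18 e⁻, Z=22, Sc³⁺: 18 e⁻, Z=21, Ca²⁺: 18 e⁻, Z=20, K⁺: 18 e⁻, Z=19, Cs⁺: 54 e⁻, Z=55, I⁻: 54 e⁻, Z=53. V⁵⁺ < Ti⁴⁺ (isoelectronic, higher Z=23 is smaller); Ti⁴⁺ < Sc³⁺ (isoelectronic, higher Z=22 is smaller); Sc³⁺ < Ca²⁺ (isoelectronic, higher Z=21 is smaller); Ca²⁺ < K⁺ (isoelectronic, higher Z=20 is smaller); K⁺ < Cs⁺ (same group, period 4 vs 6); Cs⁺ < I⁻ (isoelectronic, higher Z=55 is smaller).
Relative to Sc³⁺, the ions that are smaller are V⁵⁺, Ti⁴⁺. That's 2.

2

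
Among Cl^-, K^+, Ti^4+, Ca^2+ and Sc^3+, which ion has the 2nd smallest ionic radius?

Isoelectronic series (18 e⁻ each). Size is set by nuclear charge: more protons means a smaller ion. Ti^4+ (Z=22), Sc^3+ (Z=21), Ca^2+ (Z=20), K^+ (Z=19), Cl^- (Z=17).
Full ascending order: Ti^4+ < Sc^3+ < Ca^2+ < K^+ < Cl^-. Counting from the smallest, position 2 is Sc^3+.

Sc^3+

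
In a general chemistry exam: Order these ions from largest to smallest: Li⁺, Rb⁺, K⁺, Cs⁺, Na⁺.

Cs⁺ > Rb⁺ > K⁺ > Na⁺ > Li⁺

These ions sit in one column with identical charge. Each step down the periodic table adds a principal shell, increasing the radius.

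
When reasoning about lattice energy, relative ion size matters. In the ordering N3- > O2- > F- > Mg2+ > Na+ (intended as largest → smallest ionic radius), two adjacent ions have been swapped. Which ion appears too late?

Compare adjacent ions: both have 10 electrons but Z(Mg)=12 > Z(Na)=11, so Mg2+ should be the smaller of the two — yet in this decreasing list Mg2+ sits before Na+. Nothing else is reversed, so Na+ should move one place to the left.

Na+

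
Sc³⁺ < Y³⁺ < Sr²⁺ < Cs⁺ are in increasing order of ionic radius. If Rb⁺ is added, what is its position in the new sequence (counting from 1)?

4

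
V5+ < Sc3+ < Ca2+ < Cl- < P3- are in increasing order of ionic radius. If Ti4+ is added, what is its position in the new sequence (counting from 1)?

These species are isoelectronic with 18 electrons. The only difference is the number of protons: V5+ (Z=23), Ti4+ (Z=22), Sc3+ (Z=21), Ca2+ (Z=20), Cl- (Z=17), P3- (Z=15). The strongest nuclear pull (V5+) gives the smallest ion.
Merged order: V5+ < Ti4+ < Sc3+ < Ca2+ < Cl- < P3- — Ti4+ is number 2.

2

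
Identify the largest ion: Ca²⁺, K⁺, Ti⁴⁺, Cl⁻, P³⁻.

These species are isoelectronic with 18 electrons. The only difference is the number of protons: Ti⁴⁺ (Z=22), Ca²⁺ (Z=20), K⁺ (Z=19), Cl⁻ (Z=17), P³⁻ (Z=15). The strongest nuclear pull (Ti⁴⁺) gives the smallest ion.

P³⁻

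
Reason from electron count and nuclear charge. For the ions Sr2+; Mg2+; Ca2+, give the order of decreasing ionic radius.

Sr2+ > Ca2+ > Mg2+

All are in the same group with charge +2. Radius grows down the group as n (the outermost shell) increases.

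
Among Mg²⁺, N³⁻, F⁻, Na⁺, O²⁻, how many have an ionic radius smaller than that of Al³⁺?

0

Each ion has 10 electrons. The ranking follows nuclear charge in reverse — greater Z gives a smaller radius. Al³⁺ (Z=13), Mg²⁺ (Z=12), Na⁺ (Z=11), F⁻ (Z=9), O²⁻ (Z=8), N³⁻ (Z=7).
Relative to Al³⁺, the ions that are smaller are none. So 0 are smaller.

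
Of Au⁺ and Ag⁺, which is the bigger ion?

Au⁺

These ions sit in one column with identical charge. Each step down the periodic table adds a principal shell, increasing the radius.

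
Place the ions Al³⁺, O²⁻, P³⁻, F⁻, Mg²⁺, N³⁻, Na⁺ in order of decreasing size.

P³⁻ > N³⁻ > O²⁻ > F⁻ > Na⁺ > Mg²⁺ > Al³⁺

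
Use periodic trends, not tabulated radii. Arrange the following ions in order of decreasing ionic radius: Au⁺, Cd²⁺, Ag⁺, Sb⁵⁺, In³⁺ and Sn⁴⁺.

Tabulating Z and e⁻: Sb⁵⁺: 46 e⁻, Z=51, Sn⁴⁺: 46 e⁻, Z=50, In³⁺: 46 e⁻, Z=49, Cd²⁺: 46 e⁻, Z=48, Ag⁺: 46 e⁻, Z=47, Au⁺: 78 e⁻, Z=79. Sb⁵⁺ < Sn⁴⁺ (both 46 e⁻, Z=51>50); Sn⁴⁺ < In³⁺ (isoelectronic, higher Z=50 is smaller); In³⁺ < Cd²⁺ (isoelectronic, higher Z=49 is smaller); Cd²⁺ < Ag⁺ (isoelectronic, higher Z=48 is smaller); Ag⁺ < Au⁺ (same group, 1 shell fewer).

Au⁺ > Ag⁺ > Cd²⁺ > In³⁺ > Sn⁴⁺ > Sb⁵⁺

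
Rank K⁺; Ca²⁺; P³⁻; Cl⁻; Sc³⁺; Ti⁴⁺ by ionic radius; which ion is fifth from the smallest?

These species are isoelectronic with 18 electrons. The only difference is the number of protons: Ti⁴⁺ (Z=22), Sc³⁺ (Z=21), Ca²⁺ (Z=20), K⁺ (Z=19), Cl⁻ (Z=17), P³⁻ (Z=15). The strongest nuclear pull (Ti⁴⁺) gives the smallest ion.
So the order is Ti⁴⁺ < Sc³⁺ < Ca²⁺ < K⁺ < Cl⁻ < P³⁻; the 5th-smallest ion is Cl⁻.

Cl⁻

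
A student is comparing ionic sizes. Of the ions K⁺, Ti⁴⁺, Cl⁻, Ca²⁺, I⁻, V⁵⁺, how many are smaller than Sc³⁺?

Work out protons and electrons: V⁵⁺ has 18 e⁻ (Z=23), Ti⁴⁺ has 18 e⁻ (Z=22), Sc³⁺ has 18 e⁻ (Z=21), Ca²⁺ has 18 e⁻ (Z=20), K⁺ has 18 e⁻ (Z=19), Cl⁻ has 18 e⁻ (Z=17), I⁻ has 54 e⁻ (Z=53). V⁵⁺ < Ti⁴⁺ (isoelectronic, higher Z=23 is smaller); Ti⁴⁺ < Sc³⁺ (isoelectronic, higher Z=22 is smaller); Sc³⁺ < Ca²⁺ (isoelectronic, higher Z=21 is smaller); Ca²⁺ < K⁺ (both 18 e⁻, Z=20>19); K⁺ < Cl⁻ (isoelectronic, higher Z=19 is smaller); Cl⁻ < I⁻ (same group, period 3 vs 5).
Ordering all of them (including Sc³⁺) by radius gives V⁵⁺ < Ti⁴⁺ < Sc³⁺ < Ca²⁺ < K⁺ < Cl⁻ < I⁻. Count: 2.

2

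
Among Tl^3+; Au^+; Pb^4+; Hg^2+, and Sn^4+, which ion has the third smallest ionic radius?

Electron counts and nuclear charges: Sn^4+ has 46 e⁻ (Z=50), Pb^4+ has 78 e⁻ (Z=82), Tl^3+ has 78 e⁻ (Z=81), Hg^2+ has 78 e⁻ (Z=80), Au^+ has 78 e⁻ (Z=79). Sn^4+ < Pb^4+ (same group, 1 shell fewer); Pb^4+ < Tl^3+ (both 78 e⁻, Z=82>81); Tl^3+ < Hg^2+ (isoelectronic, higher Z=81 is smaller); Hg^2+ < Au^+ (both 78 e⁻, Z=80>79).
Full ascending order: Sn^4+ < Pb^4+ < Tl^3+ < Hg^2+ < Au^+. Counting from the smallest, position 3 is Tl^3+.

Tl^3+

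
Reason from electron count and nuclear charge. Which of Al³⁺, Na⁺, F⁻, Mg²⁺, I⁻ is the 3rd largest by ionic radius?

Tabulating Z and e⁻: Al³⁺ (Z=13, 10 e⁻), Mg²⁺ (Z=12, 10 e⁻), Na⁺ (Z=11, 10 e⁻), F⁻ (Z=9, 10 e⁻), I⁻ (Z=53, 54 e⁻). Al³⁺ < Mg²⁺ (isoelectronic, higher Z=13 is smaller); Mg²⁺ < Na⁺ (both 10 e⁻, Z=12>11); Na⁺ < F⁻ (isoelectronic, higher Z=11 is smaller); F⁻ < I⁻ (same group, 3 shells fewer).
Ordering: Al³⁺ < Mg²⁺ < Na⁺ < F⁻ < I⁻. The 3rd largest is Na⁺.

Na⁺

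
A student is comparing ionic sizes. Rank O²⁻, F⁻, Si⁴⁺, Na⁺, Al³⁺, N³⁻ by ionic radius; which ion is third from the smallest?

Na⁺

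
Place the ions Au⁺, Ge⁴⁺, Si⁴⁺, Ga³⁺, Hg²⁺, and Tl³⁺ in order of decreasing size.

Work out protons and electrons: Si⁴⁺ (Z=14, 10 e⁻), Ge⁴⁺ (Z=32, 28 e⁻), Ga³⁺ (Z=31, 28 e⁻), Tl³⁺ (Z=81, 78 e⁻), Hg²⁺ (Z=80, 78 e⁻), Au⁺ (Z=79, 78 e⁻). Si⁴⁺ < Ge⁴⁺ (same group, 1 shell fewer); Ge⁴⁺ < Ga³⁺ (both 28 e⁻, Z=32>31); Ga³⁺ < Tl³⁺ (same group, 2 shells fewer); Tl³⁺ < Hg²⁺ (both 78 e⁻, Z=81>80); Hg²⁺ < Au⁺ (isoelectronic, higher Z=80 is smaller).

Au⁺ > Hg²⁺ > Tl³⁺ > Ga³⁺ > Ge⁴⁺ > Si⁴⁺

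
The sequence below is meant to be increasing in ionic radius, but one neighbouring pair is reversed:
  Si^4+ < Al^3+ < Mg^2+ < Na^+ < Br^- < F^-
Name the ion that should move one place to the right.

Br^-

The pair Br^-, F^- is the wrong way round — F^- and Br^- are in one column with the same charge; the lighter period-2 ion has 2 fewer shells and is smaller. All other adjacent pairs agree with periodic trends, so Br^- is the misplaced ion.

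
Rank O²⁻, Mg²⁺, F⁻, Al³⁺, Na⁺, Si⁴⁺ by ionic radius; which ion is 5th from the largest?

Al³⁺

All of these have 10 electrons (isoelectronic). With the same electron cloud, the ion with the most protons pulls it in tightest. Nuclear charges: Si⁴⁺ (Z=14), Al³⁺ (Z=13), Mg²⁺ (Z=12), Na⁺ (Z=11), F⁻ (Z=9), O²⁻ (Z=8). Highest Z is smallest.
That gives Si⁴⁺ < Al³⁺ < Mg²⁺ < Na⁺ < F⁻ < O²⁻. From the largest end, number 5 is Al³⁺.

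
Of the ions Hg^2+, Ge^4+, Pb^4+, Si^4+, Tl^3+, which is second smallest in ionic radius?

Electron counts and nuclear charges: Si^4+ has 10 e⁻ (Z=14), Ge^4+ has 28 e⁻ (Z=32), Pb^4+ has 78 e⁻ (Z=82), Tl^3+ has 78 e⁻ (Z=81), Hg^2+ has 78 e⁻ (Z=80). Si^4+ < Ge^4+ (same group, 1 shell fewer); Ge^4+ < Pb^4+ (same group, 2 shells fewer); Pb^4+ < Tl^3+ (isoelectronic, higher Z=82 is smaller); Tl^3+ < Hg^2+ (isoelectronic, higher Z=81 is smaller).
That gives Si^4+ < Ge^4+ < Pb^4+ < Tl^3+ < Hg^2+. From the smallest end, number 2 is Ge^4+.

Ge^4+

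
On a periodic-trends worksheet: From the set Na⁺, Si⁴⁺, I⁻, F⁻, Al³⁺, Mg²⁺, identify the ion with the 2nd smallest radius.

Al³⁺

Electron counts and nuclear charges: Si⁴⁺ (Z=14, 10 e⁻), Al³⁺ (Z=13, 10 e⁻), Mg²⁺ (Z=12, 10 e⁻), Na⁺ (Z=11, 10 e⁻), F⁻ (Z=9, 10 e⁻), I⁻ (Z=53, 54 e⁻). Si⁴⁺ < Al³⁺ (isoelectronic, higher Z=14 is smaller); Al³⁺ < Mg²⁺ (both 10 e⁻, Z=13>12); Mg²⁺ < Na⁺ (isoelectronic, higher Z=12 is smaller); Na⁺ < F⁻ (isoelectronic, higher Z=11 is smaller); F⁻ < I⁻ (same group, period 2 vs 5).
That gives Si⁴⁺ < Al³⁺ < Mg²⁺ < Na⁺ < F⁻ < I⁻. From the smallest end, number 2 is Al³⁺.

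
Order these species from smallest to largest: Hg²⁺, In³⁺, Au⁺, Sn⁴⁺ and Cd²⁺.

Sn⁴⁺ < In³⁺ < Cd²⁺ < Hg²⁺ < Au⁺

Electron counts and nuclear charges: Sn⁴⁺ has 46 e⁻ (Z=50), In³⁺ has 46 e⁻ (Z=49), Cd²⁺ has 46 e⁻ (Z=48), Hg²⁺ has 78 e⁻ (Z=80), Au⁺ has 78 e⁻ (Z=79). Sn⁴⁺ < In³⁺ (isoelectronic, higher Z=50 is smaller); In³⁺ < Cd²⁺ (isoelectronic, higher Z=49 is smaller); Cd²⁺ < Hg²⁺ (same group, 1 shell fewer); Hg²⁺ < Au⁺ (both 78 e⁻, Z=80>79).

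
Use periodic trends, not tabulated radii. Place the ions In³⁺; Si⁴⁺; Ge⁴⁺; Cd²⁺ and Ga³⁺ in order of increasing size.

Tabulating Z and e⁻: Si⁴⁺ (Z=14, 10 e⁻), Ge⁴⁺ (Z=32, 28 e⁻), Ga³⁺ (Z=31, 28 e⁻), In³⁺ (Z=49, 46 e⁻), Cd²⁺ (Z=48, 46 e⁻). Si⁴⁺ < Ge⁴⁺ (same group, period 3 vs 4); Ge⁴⁺ < Ga³⁺ (both 28 e⁻, Z=32>31); Ga³⁺ < In³⁺ (same group, period 4 vs 5); In³⁺ < Cd²⁺ (isoelectronic, higher Z=49 is smaller).

Si⁴⁺ < Ge⁴⁺ < Ga³⁺ < In³⁺ < Cd²⁺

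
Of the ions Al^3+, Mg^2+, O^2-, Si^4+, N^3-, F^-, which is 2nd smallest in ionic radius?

Al^3+

All of these have 10 electrons (isoelectronic). With the same electron cloud, the ion with the most protons pulls it in tightest. Nuclear charges: Si^4+ (Z=14), Al^3+ (Z=13), Mg^2+ (Z=12), F^- (Z=9), O^2- (Z=8), N^3- (Z=7). Highest Z is smallest.
Full ascending order: Si^4+ < Al^3+ < Mg^2+ < F^- < O^2- < N^3-. Counting from the smallest, position 2 is Al^3+.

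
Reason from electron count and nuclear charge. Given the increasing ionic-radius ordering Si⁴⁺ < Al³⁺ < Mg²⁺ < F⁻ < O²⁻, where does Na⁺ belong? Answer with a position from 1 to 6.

Isoelectronic series (10 e⁻ each). Size is set by nuclear charge: more protons means a smaller ion. Si⁴⁺ (Z=14), Al³⁺ (Z=13), Mg²⁺ (Z=12), Na⁺ (Z=11), F⁻ (Z=9), O²⁻ (Z=8).
The complete sequence is Si⁴⁺ < Al³⁺ < Mg²⁺ < Na⁺ < F⁻ < O²⁻. Na⁺ sits at position 4.

4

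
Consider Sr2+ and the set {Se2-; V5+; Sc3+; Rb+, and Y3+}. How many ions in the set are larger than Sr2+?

V5+ (Z=23, 18 e⁻), Sc3+ (Z=21, 18 e⁻), Y3+ (Z=39, 36 e⁻), Sr2+ (Z=38, 36 e⁻), Rb+ (Z=37, 36 e⁻), Se2- (Z=34, 36 e⁻). V5+ < Sc3+ (both 18 e⁻, Z=23>21); Sc3+ < Y3+ (same group, 1 shell fewer); Y3+ < Sr2+ (both 36 e⁻, Z=39>38); Sr2+ < Rb+ (both 36 e⁻, Z=38>37); Rb+ < Se2- (isoelectronic, higher Z=37 is smaller).
Placing each against Sr2+: smaller — V5+, Sc3+, Y3+; larger — Rb+, Se2-. So 2 are larger.

2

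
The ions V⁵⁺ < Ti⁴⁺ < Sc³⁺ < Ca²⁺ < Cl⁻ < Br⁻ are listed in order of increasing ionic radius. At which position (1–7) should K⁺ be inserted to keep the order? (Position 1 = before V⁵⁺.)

Electron counts and nuclear charges: V⁵⁺ has 18 e⁻ (Z=23), Ti⁴⁺ has 18 e⁻ (Z=22), Sc³⁺ has 18 e⁻ (Z=21), Ca²⁺ has 18 e⁻ (Z=20), K⁺ has 18 e⁻ (Z=19), Cl⁻ has 18 e⁻ (Z=17), Br⁻ has 36 e⁻ (Z=35). V⁵⁺ < Ti⁴⁺ (isoelectronic, higher Z=23 is smaller); Ti⁴⁺ < Sc³⁺ (both 18 e⁻, Z=22>21); Sc³⁺ < Ca²⁺ (both 18 e⁻, Z=21>20); Ca²⁺ < K⁺ (both 18 e⁻, Z=20>19); K⁺ < Cl⁻ (both 18 e⁻, Z=19>17); Cl⁻ < Br⁻ (same group, period 3 vs 4).
With K⁺ included the full order is V⁵⁺ < Ti⁴⁺ < Sc³⁺ < Ca²⁺ < K⁺ < Cl⁻ < Br⁻, so it takes position 5.

5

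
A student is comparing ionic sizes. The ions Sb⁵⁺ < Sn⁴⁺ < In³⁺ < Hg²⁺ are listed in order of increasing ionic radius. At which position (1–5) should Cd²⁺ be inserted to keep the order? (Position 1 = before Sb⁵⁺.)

Sb⁵⁺ has 46 e⁻ (Z=51), Sn⁴⁺ has 46 e⁻ (Z=50), In³⁺ has 46 e⁻ (Z=49), Cd²⁺ has 46 e⁻ (Z=48), Hg²⁺ has 78 e⁻ (Z=80). Sb⁵⁺ < Sn⁴⁺ (isoelectronic, higher Z=51 is smaller); Sn⁴⁺ < In³⁺ (both 46 e⁻, Z=50>49); In³⁺ < Cd²⁺ (both 46 e⁻, Z=49>48); Cd²⁺ < Hg²⁺ (same group, period 5 vs 6).
Putting Cd²⁺ in gives Sb⁵⁺ < Sn⁴⁺ < In³⁺ < Cd²⁺ < Hg²⁺; it lands at slot 4.

4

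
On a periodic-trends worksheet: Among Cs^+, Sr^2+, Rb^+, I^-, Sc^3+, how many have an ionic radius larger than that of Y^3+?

4

Work out protons and electrons: Sc^3+ (Z=21, 18 e⁻), Y^3+ (Z=39, 36 e⁻), Sr^2+ (Z=38, 36 e⁻), Rb^+ (Z=37, 36 e⁻), Cs^+ (Z=55, 54 e⁻), I^- (Z=53, 54 e⁻). Sc^3+ < Y^3+ (same group, 1 shell fewer); Y^3+ < Sr^2+ (isoelectronic, higher Z=39 is smaller); Sr^2+ < Rb^+ (isoelectronic, higher Z=38 is smaller); Rb^+ < Cs^+ (same group, 1 shell fewer); Cs^+ < I^- (both 54 e⁻, Z=55>53).
Overall: Sc^3+ < Y^3+ < Sr^2+ < Rb^+ < Cs^+ < I^-. Y^3+ has 1 below it and 4 above. Count: 4.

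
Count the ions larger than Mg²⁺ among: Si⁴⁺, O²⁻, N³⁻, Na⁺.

3

All of these have 10 electrons (isoelectronic). With the same electron cloud, the ion with the most protons pulls it in tightest. Nuclear charges: Si⁴⁺ (Z=14), Mg²⁺ (Z=12), Na⁺ (Z=11), O²⁻ (Z=8), N³⁻ (Z=7). Highest Z is smallest.
Ordering all of them (including Mg²⁺) by radius gives Si⁴⁺ < Mg²⁺ < Na⁺ < O²⁻ < N³⁻. That's 3.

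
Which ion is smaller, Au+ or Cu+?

Same group, same charge. Going down the group adds an extra shell of electrons, so the ion gets larger: Cu+ is highest in the group and smallest.

Cu+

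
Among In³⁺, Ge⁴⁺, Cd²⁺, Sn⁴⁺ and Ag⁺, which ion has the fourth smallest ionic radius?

Cd²⁺

Work out protons and electrons: Ge⁴⁺ (Z=32, 28 e⁻), Sn⁴⁺ (Z=50, 46 e⁻), In³⁺ (Z=49, 46 e⁻), Cd²⁺ (Z=48, 46 e⁻), Ag⁺ (Z=47, 46 e⁻). Ge⁴⁺ < Sn⁴⁺ (same group, period 4 vs 5); Sn⁴⁺ < In³⁺ (both 46 e⁻, Z=50>49); In³⁺ < Cd²⁺ (isoelectronic, higher Z=49 is smaller); Cd²⁺ < Ag⁺ (both 46 e⁻, Z=48>47).
Full ascending order: Ge⁴⁺ < Sn⁴⁺ < In³⁺ < Cd²⁺ < Ag⁺. Counting from the smallest, position 4 is Cd²⁺.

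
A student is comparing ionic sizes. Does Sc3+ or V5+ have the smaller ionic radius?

V5+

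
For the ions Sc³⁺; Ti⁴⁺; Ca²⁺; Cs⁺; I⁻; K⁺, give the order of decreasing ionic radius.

Tabulating Z and e⁻: Ti⁴⁺: 18 e⁻, Z=22, Sc³⁺: 18 e⁻, Z=21, Ca²⁺: 18 e⁻, Z=20, K⁺: 18 e⁻, Z=19, Cs⁺: 54 e⁻, Z=55, I⁻: 54 e⁻, Z=53. Ti⁴⁺ < Sc³⁺ (both 18 e⁻, Z=22>21); Sc³⁺ < Ca²⁺ (both 18 e⁻, Z=21>20); Ca²⁺ < K⁺ (both 18 e⁻, Z=20>19); K⁺ < Cs⁺ (same group, 2 shells fewer); Cs⁺ < I⁻ (isoelectronic, higher Z=55 is smaller).

I⁻ > Cs⁺ > K⁺ > Ca²⁺ > Sc³⁺ > Ti⁴⁺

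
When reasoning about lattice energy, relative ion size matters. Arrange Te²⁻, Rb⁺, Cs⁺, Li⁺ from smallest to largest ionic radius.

First list Z and electron count for each: Li⁺ (Z=3, 2 e⁻), Rb⁺ (Z=37, 36 e⁻), Cs⁺ (Z=55, 54 e⁻), Te²⁻ (Z=52, 54 e⁻). Li⁺ < Rb⁺ (same group, period 2 vs 5); Rb⁺ < Cs⁺ (same group, 1 shell fewer); Cs⁺ < Te²⁻ (isoelectronic, higher Z=55 is smaller).

Li⁺ < Rb⁺ < Cs⁺ < Te²⁻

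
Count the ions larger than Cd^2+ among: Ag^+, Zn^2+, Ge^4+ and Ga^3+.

1

First list Z and electron count for each: Ge^4+: 28 e⁻, Z=32, Ga^3+: 28 e⁻, Z=31, Zn^2+: 28 e⁻, Z=30, Cd^2+: 46 e⁻, Z=48, Ag^+: 46 e⁻, Z=47. Ge^4+ < Ga^3+ (isoelectronic, higher Z=32 is smaller); Ga^3+ < Zn^2+ (both 28 e⁻, Z=31>30); Zn^2+ < Cd^2+ (same group, period 4 vs 5); Cd^2+ < Ag^+ (isoelectronic, higher Z=48 is smaller).
Relative to Cd^2+, the ions that are larger are Ag^+. So 1 is larger.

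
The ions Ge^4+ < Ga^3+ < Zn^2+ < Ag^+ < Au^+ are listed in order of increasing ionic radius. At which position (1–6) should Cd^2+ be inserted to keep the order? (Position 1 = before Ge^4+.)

4

First list Z and electron count for each: Ge^4+ (Z=32, 28 e⁻), Ga^3+ (Z=31, 28 e⁻), Zn^2+ (Z=30, 28 e⁻), Cd^2+ (Z=48, 46 e⁻), Ag^+ (Z=47, 46 e⁻), Au^+ (Z=79, 78 e⁻). Ge^4+ < Ga^3+ (both 28 e⁻, Z=32>31); Ga^3+ < Zn^2+ (both 28 e⁻, Z=31>30); Zn^2+ < Cd^2+ (same group, 1 shell fewer); Cd^2+ < Ag^+ (isoelectronic, higher Z=48 is smaller); Ag^+ < Au^+ (same group, 1 shell fewer).
The complete sequence is Ge^4+ < Ga^3+ < Zn^2+ < Cd^2+ < Ag^+ < Au^+. Cd^2+ sits at position 4.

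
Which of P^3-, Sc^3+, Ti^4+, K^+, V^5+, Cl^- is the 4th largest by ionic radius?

These species are isoelectronic with 18 electrons. The only difference is the number of protons: V^5+ (Z=23), Ti^4+ (Z=22), Sc^3+ (Z=21), K^+ (Z=19), Cl^- (Z=17), P^3- (Z=15). The strongest nuclear pull (V^5+) gives the smallest ion.
Full ascending order: V^5+ < Ti^4+ < Sc^3+ < K^+ < Cl^- < P^3-. Counting from the largest, position 4 is Sc^3+.

Sc^3+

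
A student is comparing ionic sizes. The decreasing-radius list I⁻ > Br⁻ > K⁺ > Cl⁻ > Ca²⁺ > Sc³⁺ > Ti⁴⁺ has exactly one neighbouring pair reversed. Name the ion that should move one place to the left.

The pair K⁺, Cl⁻ is the wrong way round — K⁺ and Cl⁻ share 18 electrons; the higher nuclear charge on K (Z=19) contracts it more, so K⁺ < Cl⁻. All other adjacent pairs agree with periodic trends, so Cl⁻ is the misplaced ion.

Cl⁻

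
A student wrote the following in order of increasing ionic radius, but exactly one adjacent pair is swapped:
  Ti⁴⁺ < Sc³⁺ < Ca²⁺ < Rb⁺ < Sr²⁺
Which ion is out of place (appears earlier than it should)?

Check each adjacent pair. Rb⁺ and Sr²⁺ are reversed: both have 36 electrons but Z(Sr)=38 > Z(Rb)=37, so Sr²⁺ should be the smaller of the two. No other neighbouring pair contradicts the periodic trends, so Rb⁺ is the ion listed too early.

Rb⁺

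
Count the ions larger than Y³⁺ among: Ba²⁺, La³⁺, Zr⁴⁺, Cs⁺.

3

Work out protons and electrons: Zr⁴⁺: 36 e⁻, Z=40, Y³⁺: 36 e⁻, Z=39, La³⁺: 54 e⁻, Z=57, Ba²⁺: 54 e⁻, Z=56, Cs⁺: 54 e⁻, Z=55. Zr⁴⁺ < Y³⁺ (isoelectronic, higher Z=40 is smaller); Y³⁺ < La³⁺ (same group, 1 shell fewer); La³⁺ < Ba²⁺ (both 54 e⁻, Z=57>56); Ba²⁺ < Cs⁺ (isoelectronic, higher Z=56 is smaller).
Placing each against Y³⁺: smaller — Zr⁴⁺; larger — La³⁺, Ba²⁺, Cs⁺. So 3 are larger.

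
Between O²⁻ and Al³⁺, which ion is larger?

O²⁻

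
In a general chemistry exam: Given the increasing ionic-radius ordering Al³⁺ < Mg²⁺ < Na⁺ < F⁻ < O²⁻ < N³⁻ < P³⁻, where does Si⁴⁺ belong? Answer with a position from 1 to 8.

1

Si⁴⁺ has 10 e⁻ (Z=14), Al³⁺ has 10 e⁻ (Z=13), Mg²⁺ has 10 e⁻ (Z=12), Na⁺ has 10 e⁻ (Z=11), F⁻ has 10 e⁻ (Z=9), O²⁻ has 10 e⁻ (Z=8), N³⁻ has 10 e⁻ (Z=7), P³⁻ has 18 e⁻ (Z=15). Si⁴⁺ < Al³⁺ (isoelectronic, higher Z=14 is smaller); Al³⁺ < Mg²⁺ (both 10 e⁻, Z=13>12); Mg²⁺ < Na⁺ (isoelectronic, higher Z=12 is smaller); Na⁺ < F⁻ (both 10 e⁻, Z=11>9); F⁻ < O²⁻ (isoelectronic, higher Z=9 is smaller); O²⁻ < N³⁻ (both 10 e⁻, Z=8>7); N³⁻ < P³⁻ (same group, period 2 vs 3).
With Si⁴⁺ included the full order is Si⁴⁺ < Al³⁺ < Mg²⁺ < Na⁺ < F⁻ < O²⁻ < N³⁻ < P³⁻, so it takes position 1.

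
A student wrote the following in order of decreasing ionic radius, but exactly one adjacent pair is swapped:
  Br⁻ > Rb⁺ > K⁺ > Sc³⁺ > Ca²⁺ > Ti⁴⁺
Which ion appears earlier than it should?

Sc³⁺

Check each adjacent pair. Sc³⁺ and Ca²⁺ are reversed: both have 18 electrons but Z(Sc)=21 > Z(Ca)=20, so Sc³⁺ should be the smaller of the two. No other neighbouring pair contradicts the periodic trends, so Sc³⁺ is the ion listed too early.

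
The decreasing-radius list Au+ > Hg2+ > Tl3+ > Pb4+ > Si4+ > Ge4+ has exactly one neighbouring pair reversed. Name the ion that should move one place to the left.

Ge4+

Check each adjacent pair. Si4+ and Ge4+ are reversed: both in group 14 with the same charge; Si4+ (period 3) has the smaller radius. No other neighbouring pair contradicts the periodic trends, so Ge4+ is the ion listed too late.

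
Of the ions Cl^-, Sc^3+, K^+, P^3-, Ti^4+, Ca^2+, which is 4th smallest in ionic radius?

These species are isoelectronic with 18 electrons. The only difference is the number of protons: Ti^4+ (Z=22), Sc^3+ (Z=21), Ca^2+ (Z=20), K^+ (Z=19), Cl^- (Z=17), P^3- (Z=15). The strongest nuclear pull (Ti^4+) gives the smallest ion.
Ordering: Ti^4+ < Sc^3+ < Ca^2+ < K^+ < Cl^- < P^3-. The 4th smallest is K^+.

K^+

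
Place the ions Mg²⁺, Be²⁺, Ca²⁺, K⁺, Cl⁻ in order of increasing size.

Be²⁺ < Mg²⁺ < Ca²⁺ < K⁺ < Cl⁻

First list Z and electron count for each: Be²⁺ has 2 e⁻ (Z=4), Mg²⁺ has 10 e⁻ (Z=12), Ca²⁺ has 18 e⁻ (Z=20), K⁺ has 18 e⁻ (Z=19), Cl⁻ has 18 e⁻ (Z=17). Be²⁺ < Mg²⁺ (same group, 1 shell fewer); Mg²⁺ < Ca²⁺ (same group, period 3 vs 4); Ca²⁺ < K⁺ (isoelectronic, higher Z=20 is smaller); K⁺ < Cl⁻ (both 18 e⁻, Z=19>17).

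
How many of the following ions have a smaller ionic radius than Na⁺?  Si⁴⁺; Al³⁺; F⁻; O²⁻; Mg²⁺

All of these have 10 electrons (isoelectronic). With the same electron cloud, the ion with the most protons pulls it in tightest. Nuclear charges: Si⁴⁺ (Z=14), Al³⁺ (Z=13), Mg²⁺ (Z=12), Na⁺ (Z=11), F⁻ (Z=9), O²⁻ (Z=8). Highest Z is smallest.
Placing each against Na⁺: smaller — Si⁴⁺, Al³⁺, Mg²⁺; larger — F⁻, O²⁻. Count: 3.

3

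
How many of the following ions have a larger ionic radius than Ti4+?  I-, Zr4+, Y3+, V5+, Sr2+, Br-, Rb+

6

Electron counts and nuclear charges: V5+ has 18 e⁻ (Z=23), Ti4+ has 18 e⁻ (Z=22), Zr4+ has 36 e⁻ (Z=40), Y3+ has 36 e⁻ (Z=39), Sr2+ has 36 e⁻ (Z=38), Rb+ has 36 e⁻ (Z=37), Br- has 36 e⁻ (Z=35), I- has 54 e⁻ (Z=53). V5+ < Ti4+ (isoelectronic, higher Z=23 is smaller); Ti4+ < Zr4+ (same group, 1 shell fewer); Zr4+ < Y3+ (isoelectronic, higher Z=40 is smaller); Y3+ < Sr2+ (both 36 e⁻, Z=39>38); Sr2+ < Rb+ (isoelectronic, higher Z=38 is smaller); Rb+ < Br- (both 36 e⁻, Z=37>35); Br- < I- (same group, period 4 vs 5).
Placing each against Ti4+: smaller — V5+; larger — Zr4+, Y3+, Sr2+, Rb+, Br-, I-. So 6 are larger.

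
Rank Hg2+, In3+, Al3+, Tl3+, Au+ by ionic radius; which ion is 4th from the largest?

Tabulating Z and e⁻: Al3+ has 10 e⁻ (Z=13), In3+ has 46 e⁻ (Z=49), Tl3+ has 78 e⁻ (Z=81), Hg2+ has 78 e⁻ (Z=80), Au+ has 78 e⁻ (Z=79). Al3+ < In3+ (same group, 2 shells fewer); In3+ < Tl3+ (same group, 1 shell fewer); Tl3+ < Hg2+ (both 78 e⁻, Z=81>80); Hg2+ < Au+ (both 78 e⁻, Z=80>79).
Ordering: Al3+ < In3+ < Tl3+ < Hg2+ < Au+. The 4th largest is In3+.

In3+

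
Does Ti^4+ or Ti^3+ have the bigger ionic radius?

Ti^3+

For a single element, ionic radius drops as positive charge rises — Ti^4+ < Ti^3+.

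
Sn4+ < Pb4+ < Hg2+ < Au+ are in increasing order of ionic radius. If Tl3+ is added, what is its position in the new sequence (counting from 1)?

Electron counts and nuclear charges: Sn4+: 46 e⁻, Z=50, Pb4+: 78 e⁻, Z=82, Tl3+: 78 e⁻, Z=81, Hg2+: 78 e⁻, Z=80, Au+: 78 e⁻, Z=79. Sn4+ < Pb4+ (same group, period 5 vs 6); Pb4+ < Tl3+ (isoelectronic, higher Z=82 is smaller); Tl3+ < Hg2+ (both 78 e⁻, Z=81>80); Hg2+ < Au+ (both 78 e⁻, Z=80>79).
Merged order: Sn4+ < Pb4+ < Tl3+ < Hg2+ < Au+ — Tl3+ is number 3.

3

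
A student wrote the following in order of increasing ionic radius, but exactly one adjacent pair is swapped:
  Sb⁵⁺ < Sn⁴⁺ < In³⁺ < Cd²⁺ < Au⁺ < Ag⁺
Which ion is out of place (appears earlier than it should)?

The pair Au⁺, Ag⁺ is the wrong way round — both in group 11 with the same charge; Ag⁺ (period 5) has the smaller radius. All other adjacent pairs agree with periodic trends, so Au⁺ is the misplaced ion.

Au⁺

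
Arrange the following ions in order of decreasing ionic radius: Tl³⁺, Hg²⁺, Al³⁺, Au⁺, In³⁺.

Au⁺ > Hg²⁺ > Tl³⁺ > In³⁺ > Al³⁺

First list Z and electron count for each: Al³⁺ (Z=13, 10 e⁻), In³⁺ (Z=49, 46 e⁻), Tl³⁺ (Z=81, 78 e⁻), Hg²⁺ (Z=80, 78 e⁻), Au⁺ (Z=79, 78 e⁻). Al³⁺ < In³⁺ (same group, period 3 vs 5); In³⁺ < Tl³⁺ (same group, period 5 vs 6); Tl³⁺ < Hg²⁺ (both 78 e⁻, Z=81>80); Hg²⁺ < Au⁺ (both 78 e⁻, Z=80>79).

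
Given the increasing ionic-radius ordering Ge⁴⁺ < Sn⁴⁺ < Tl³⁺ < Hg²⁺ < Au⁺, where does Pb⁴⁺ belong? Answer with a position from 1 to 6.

Ge⁴⁺: 28 e⁻, Z=32, Sn⁴⁺: 46 e⁻, Z=50, Pb⁴⁺: 78 e⁻, Z=82, Tl³⁺: 78 e⁻, Z=81, Hg²⁺: 78 e⁻, Z=80, Au⁺: 78 e⁻, Z=79. Ge⁴⁺ < Sn⁴⁺ (same group, 1 shell fewer); Sn⁴⁺ < Pb⁴⁺ (same group, 1 shell fewer); Pb⁴⁺ < Tl³⁺ (both 78 e⁻, Z=82>81); Tl³⁺ < Hg²⁺ (isoelectronic, higher Z=81 is smaller); Hg²⁺ < Au⁺ (both 78 e⁻, Z=80>79).
The complete sequence is Ge⁴⁺ < Sn⁴⁺ < Pb⁴⁺ < Tl³⁺ < Hg²⁺ < Au⁺. Pb⁴⁺ sits at position 3.

3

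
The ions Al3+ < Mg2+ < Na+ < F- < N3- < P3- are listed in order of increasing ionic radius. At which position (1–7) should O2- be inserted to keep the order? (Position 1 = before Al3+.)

Tabulating Z and e⁻: Al3+ (Z=13, 10 e⁻), Mg2+ (Z=12, 10 e⁻), Na+ (Z=11, 10 e⁻), F- (Z=9, 10 e⁻), O2- (Z=8, 10 e⁻), N3- (Z=7, 10 e⁻), P3- (Z=15, 18 e⁻). Al3+ < Mg2+ (both 10 e⁻, Z=13>12); Mg2+ < Na+ (both 10 e⁻, Z=12>11); Na+ < F- (isoelectronic, higher Z=11 is smaller); F- < O2- (both 10 e⁻, Z=9>8); O2- < N3- (both 10 e⁻, Z=8>7); N3- < P3- (same group, 1 shell fewer).
The complete sequence is Al3+ < Mg2+ < Na+ < F- < O2- < N3- < P3-. O2- sits at position 5.

5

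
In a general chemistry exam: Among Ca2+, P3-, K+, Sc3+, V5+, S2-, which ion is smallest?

Isoelectronic series (18 e⁻ each). Size is set by nuclear charge: more protons means a smaller ion. V5+ (Z=23), Sc3+ (Z=21), Ca2+ (Z=20), K+ (Z=19), S2- (Z=16), P3- (Z=15).

V5+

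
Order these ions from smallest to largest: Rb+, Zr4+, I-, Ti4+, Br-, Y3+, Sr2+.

Work out protons and electrons: Ti4+ (Z=22, 18 e⁻), Zr4+ (Z=40, 36 e⁻), Y3+ (Z=39, 36 e⁻), Sr2+ (Z=38, 36 e⁻), Rb+ (Z=37, 36 e⁻), Br- (Z=35, 36 e⁻), I- (Z=53, 54 e⁻). Ti4+ < Zr4+ (same group, period 4 vs 5); Zr4+ < Y3+ (isoelectronic, higher Z=40 is smaller); Y3+ < Sr2+ (isoelectronic, higher Z=39 is smaller); Sr2+ < Rb+ (isoelectronic, higher Z=38 is smaller); Rb+ < Br- (both 36 e⁻, Z=37>35); Br- < I- (same group, period 4 vs 5).

Ti4+ < Zr4+ < Y3+ < Sr2+ < Rb+ < Br- < I-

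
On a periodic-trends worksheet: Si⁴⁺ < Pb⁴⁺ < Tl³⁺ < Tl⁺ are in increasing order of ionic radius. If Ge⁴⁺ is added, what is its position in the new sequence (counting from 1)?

2

First list Z and electron count for each: Si⁴⁺ (Z=14, 10 e⁻), Ge⁴⁺ (Z=32, 28 e⁻), Pb⁴⁺ (Z=82, 78 e⁻), Tl³⁺ (Z=81, 78 e⁻), Tl⁺ (Z=81, 80 e⁻). Si⁴⁺ < Ge⁴⁺ (same group, period 3 vs 4); Ge⁴⁺ < Pb⁴⁺ (same group, period 4 vs 6); Pb⁴⁺ < Tl³⁺ (isoelectronic, higher Z=82 is smaller); Tl³⁺ < Tl⁺ (higher charge on the same element).
With Ge⁴⁺ included the full order is Si⁴⁺ < Ge⁴⁺ < Pb⁴⁺ < Tl³⁺ < Tl⁺, so it takes position 2.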